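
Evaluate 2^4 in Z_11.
4 = 4 (binary 100). Repeated squaring mod 11: 2^1 ≡ 2; 2^2 ≡ 2² = 4 ≡ 4; 2^4 ≡ 4² = 16 ≡ 5. So 2^4 ≡ 5 (mod 11).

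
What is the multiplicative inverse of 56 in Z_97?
26

Using Extended Euclidean Algorithm:
gcd(56, 97) = 1
Bezout coefficients: 56 × 26 + 97 × -15 = 1
So 56 × 26 ≡ 1 (mod 97)
The inverse is 26 mod 97 = 26
Verification: 56 × 26 = 1456 = 15 × 97 + 1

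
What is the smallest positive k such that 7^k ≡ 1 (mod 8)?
Powers of 7 mod 8: 7^1≡7, 7^2≡1. Order = 2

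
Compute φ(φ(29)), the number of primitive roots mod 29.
Number of primitive roots mod 29 = φ(28) = 12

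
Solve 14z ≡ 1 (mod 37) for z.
14^(-1) ≡ 8 (mod 37). Verification: 14 × 8 = 112 ≡ 1 (mod 37)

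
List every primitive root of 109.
Primitive roots mod 109: {6, 10, 11, 13, 14, 18, 24, 30, 37, 39, 40, 42, 44, 47, 50, 51, 52, 53, 56, 57, 58, 59, 62, 65, 67, 69, 70, 72, 79, 85, 91, 95, 96, 98, 99, 103}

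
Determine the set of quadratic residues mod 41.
QRs mod 41: {1, 2, 4, 5, 8, 9, 10, 16, 18, 20, 21, 23, 25, 31, 32, 33, 36, 37, 39, 40}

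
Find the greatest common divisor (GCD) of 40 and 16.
8

Using the Euclidean algorithm:
40 = 2 × 16 + 8
16 = 2 × 8 + 0

GCD(40, 16) = 8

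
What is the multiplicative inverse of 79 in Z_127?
79^(-1) ≡ 82 (mod 127). Verification: 79 × 82 = 6478 ≡ 1 (mod 127)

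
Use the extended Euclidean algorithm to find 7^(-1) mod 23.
Extended GCD: 7(10) + 23(-3) = 1. So 7^(-1) ≡ 10 ≡ 10 (mod 23). Verify: 7 × 10 = 70 ≡ 1 (mod 23)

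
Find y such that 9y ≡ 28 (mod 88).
52

Since gcd(9, 88) = 1 divides 28, a solution exists.
Multiply both sides by the inverse of 9 mod 88:
  9^(-1) mod 88 = 49
  x ≡ 49 × 28 ≡ 1372 ≡ 52 (mod 88)
Verification: 9 × 52 = 468 = 5 × 88 + 28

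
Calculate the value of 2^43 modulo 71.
Using repeated squaring. 43 = 32 + 8 + 2 + 1 (binary 101011). Repeated squaring mod 71: 2^1 ≡ 2; 2^2 ≡ 2² = 4 ≡ 4; 2^4 ≡ 4² = 16 ≡ 16; 2^8 ≡ 16² = 256 ≡ 43; 2^16 ≡ 43² = 1849 ≡ 3; 2^32 ≡ 3² = 9 ≡ 9. Multiply: 2^43 = 2^32 × 2^8 × 2^2 × 2^1 ≡ 9 × 43 × 4 × 2 (mod 71): 9 × 43 = 387 ≡ 32; 32 × 4 = 128 ≡ 57; 57 × 2 = 114 ≡ 43. So 2^43 ≡ 43 (mod 71).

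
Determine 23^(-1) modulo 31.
23^(-1) ≡ 27 (mod 31). Verification: 23 × 27 = 621 ≡ 1 (mod 31)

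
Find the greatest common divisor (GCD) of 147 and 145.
1

Using the Euclidean algorithm:
147 = 1 × 145 + 2
145 = 72 × 2 + 1
2 = 2 × 1 + 0

GCD(147, 145) = 1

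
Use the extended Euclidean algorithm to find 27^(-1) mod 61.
Extended GCD: 27(-9) + 61(4) = 1. So 27^(-1) ≡ 52 ≡ 52 (mod 61). Verify: 27 × 52 = 1404 ≡ 1 (mod 61)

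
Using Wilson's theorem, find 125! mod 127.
(126)! = (125)! × (126) ≡ -1 (mod 127). So (125)! ≡ -1 × (126)^(-1) ≡ (-1)×(-1) = 1 (mod 127)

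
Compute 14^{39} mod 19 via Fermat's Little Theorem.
8

By Fermat's Little Theorem, a^(p-1) ≡ 1 (mod p) for prime p and gcd(a, p) = 1
Here p = 19, so 14^18 ≡ 1 (mod 19)
We can reduce the exponent: 39 mod 18 = 3
So 14^39 ≡ 14^3 (mod 19)
Computing: 14^3 mod 19 = 8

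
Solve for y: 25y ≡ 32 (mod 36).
20

Since gcd(25, 36) = 1 divides 32, a solution exists.
Multiply both sides by the inverse of 25 mod 36:
  25^(-1) mod 36 = 13
  x ≡ 13 × 32 ≡ 416 ≡ 20 (mod 36)
Verification: 25 × 20 = 500 = 13 × 36 + 32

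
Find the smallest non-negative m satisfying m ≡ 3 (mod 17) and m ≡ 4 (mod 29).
M = 17 × 29 = 493. M₁ = 29, y₁ ≡ 10 (mod 17). M₂ = 17, y₂ ≡ 12 (mod 29). m = 3×29×10 + 4×17×12 ≡ 207 (mod 493)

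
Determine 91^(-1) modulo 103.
91^(-1) ≡ 60 (mod 103). Verification: 91 × 60 = 5460 ≡ 1 (mod 103)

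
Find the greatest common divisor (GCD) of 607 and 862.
1

Using the Euclidean algorithm:
607 = 0 × 862 + 607
862 = 1 × 607 + 255
607 = 2 × 255 + 97
255 = 2 × 97 + 61
97 = 1 × 61 + 36
61 = 1 × 36 + 25
36 = 1 × 25 + 11
25 = 2 × 11 + 3
11 = 3 × 3 + 2
3 = 1 × 2 + 1
2 = 2 × 1 + 0

GCD(607, 862) = 1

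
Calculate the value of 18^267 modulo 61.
Using Fermat: 18^{60} ≡ 1 (mod 61). 267 ≡ 27 (mod 60). So 18^{267} ≡ 18^{27} ≡ 28 (mod 61)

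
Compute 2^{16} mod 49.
23

Using successive squaring:
Binary expansion of 16: 10000
Powers of 2 mod 49 (each is the square of the previous):
  2^1 ≡ 2 (mod 49)
  2^2 ≡ 2² = 4 ≡ 4 (mod 49)
  2^4 ≡ 4² = 16 ≡ 16 (mod 49)
  2^8 ≡ 16² = 256 ≡ 11 (mod 49)
  2^16 ≡ 11² = 121 ≡ 23 (mod 49)
16 is a power of 2, so 2^16 is the last square: ≡ 23 (mod 49)
Result: 2^16 ≡ 23 (mod 49)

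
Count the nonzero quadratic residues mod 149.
For prime 149, there are (p-1)/2 = (149-1)/2 = 74 quadratic residues (excluding 0).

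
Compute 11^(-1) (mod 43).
4

Using Extended Euclidean Algorithm:
gcd(11, 43) = 1
Bezout coefficients: 11 × 4 + 43 × -1 = 1
So 11 × 4 ≡ 1 (mod 43)
The inverse is 4 mod 43 = 4
Verification: 11 × 4 = 44 = 1 × 43 + 1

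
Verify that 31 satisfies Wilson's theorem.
(30)! mod 31 = 30. Since this equals -1 (mod 31), Wilson confirms 31 is prime.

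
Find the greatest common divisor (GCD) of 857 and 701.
1

Using the Euclidean algorithm:
857 = 1 × 701 + 156
701 = 4 × 156 + 77
156 = 2 × 77 + 2
77 = 38 × 2 + 1
2 = 2 × 1 + 0

GCD(857, 701) = 1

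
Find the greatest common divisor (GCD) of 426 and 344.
2

Using the Euclidean algorithm:
426 = 1 × 344 + 82
344 = 4 × 82 + 16
82 = 5 × 16 + 2
16 = 8 × 2 + 0

GCD(426, 344) = 2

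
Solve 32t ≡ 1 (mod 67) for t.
44

Using Extended Euclidean Algorithm:
gcd(32, 67) = 1
Bezout coefficients: 32 × -23 + 67 × 11 = 1
So 32 × -23 ≡ 1 (mod 67)
The inverse is -23 mod 67 = 44
Verification: 32 × 44 = 1408 = 21 × 67 + 1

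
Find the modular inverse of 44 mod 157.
44^(-1) ≡ 25 (mod 157). Verification: 44 × 25 = 1100 ≡ 1 (mod 157)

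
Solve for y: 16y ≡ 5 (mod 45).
20

Since gcd(16, 45) = 1 divides 5, a solution exists.
Multiply both sides by the inverse of 16 mod 45:
  16^(-1) mod 45 = 31
  x ≡ 31 × 5 ≡ 155 ≡ 20 (mod 45)
Verification: 16 × 20 = 320 = 7 × 45 + 5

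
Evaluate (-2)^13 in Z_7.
Using Fermat: (-2)^{6} ≡ 1 (mod 7). 13 ≡ 1 (mod 6). So (-2)^{13} ≡ (-2)^{1} ≡ 5 (mod 7)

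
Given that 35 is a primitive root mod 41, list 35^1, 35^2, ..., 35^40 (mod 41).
g^1, g^2, ..., g^{40} mod 41: {35, 36, 30, 25, 14, 39, 12, 10, 22, 32, 13, 4, 17, 21, 38, 18, 15, 33, 7, 40, 6, 5, 11, 16, 27, 2, 29, 31, 19, 9, 28, 37, 24, 20, 3, 23, 26, 8, 34, 1}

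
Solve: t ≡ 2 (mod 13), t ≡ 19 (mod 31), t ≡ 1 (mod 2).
M = 13 × 31 × 2 = 806. M₁ = 62, y₁ ≡ 4 (mod 13). M₂ = 26, y₂ ≡ 6 (mod 31). M₃ = 403, y₃ ≡ 1 (mod 2). t = 2×62×4 + 19×26×6 + 1×403×1 ≡ 639 (mod 806)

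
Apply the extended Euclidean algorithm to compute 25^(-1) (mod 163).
Extended GCD: 25(-13) + 163(2) = 1. So 25^(-1) ≡ 150 ≡ 150 (mod 163). Verify: 25 × 150 = 3750 ≡ 1 (mod 163)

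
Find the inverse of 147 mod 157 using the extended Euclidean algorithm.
Extended GCD: 147(47) + 157(-44) = 1. So 147^(-1) ≡ 47 ≡ 47 (mod 157). Verify: 147 × 47 = 6909 ≡ 1 (mod 157)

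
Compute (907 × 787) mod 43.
9

(907 × 787) = 713809
713809 mod 43 = 9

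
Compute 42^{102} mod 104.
40

Using successive squaring:
Binary expansion of 102: 1100110
Powers of 42 mod 104 (each is the square of the previous):
  42^1 ≡ 42 (mod 104)
  42^2 ≡ 42² = 1764 ≡ 100 (mod 104)
  42^4 ≡ 100² = 10000 ≡ 16 (mod 104)
  42^8 ≡ 16² = 256 ≡ 48 (mod 104)
  42^16 ≡ 48² = 2304 ≡ 16 (mod 104)
  42^32 ≡ 16² = 256 ≡ 48 (mod 104)
  42^64 ≡ 48² = 2304 ≡ 16 (mod 104)
102 = 64 + 32 + 4 + 2, so 42^102 = 42^64 × 42^32 × 42^4 × 42^2 ≡ 16 × 48 × 16 × 100 (mod 104)
Multiplying step by step:
  16 × 48 = 768 ≡ 40 (mod 104)
  40 × 16 = 640 ≡ 16 (mod 104)
  16 × 100 = 1600 ≡ 40 (mod 104)
Result: 42^102 ≡ 40 (mod 104)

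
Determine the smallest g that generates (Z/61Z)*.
2

A primitive root g modulo p has order p-1 = 60
Prime divisors of 60: [2, 3, 5]
g is a primitive root iff g^(60/q) ≢ 1 (mod 61) for each prime divisor q
Testing small values:
  g = 2: 2^30 ≡ 60, 2^20 ≡ 47, 2^12 ≡ 9 (mod 61) → none is 1, primitive root!
The smallest primitive root is 2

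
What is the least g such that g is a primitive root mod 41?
p - 1 = 40 has prime divisors 2, 5. h is a primitive root mod 41 iff h^(40/q) ≢ 1 (mod 41) for each such q.
h = 2: 2^20 ≡ 1, 2^8 ≡ 10 (mod 41); 2^20 ≡ 1, so not a primitive root.
h = 3: 3^20 ≡ 40, 3^8 ≡ 1 (mod 41); 3^8 ≡ 1, so not a primitive root.
h = 4: 4^20 ≡ 1, 4^8 ≡ 18 (mod 41); 4^20 ≡ 1, so not a primitive root.
h = 5: 5^20 ≡ 1, 5^8 ≡ 18 (mod 41); 5^20 ≡ 1, so not a primitive root.
h = 6: 6^20 ≡ 40, 6^8 ≡ 10 (mod 41); none is 1, so 6 has order 40 and is a primitive root.
The smallest primitive root mod 41 is g = 6.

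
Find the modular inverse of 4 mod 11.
4^(-1) ≡ 3 (mod 11). Verification: 4 × 3 = 12 ≡ 1 (mod 11)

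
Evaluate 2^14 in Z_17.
Using repeated squaring. 14 = 8 + 4 + 2 (binary 1110). Repeated squaring mod 17: 2^1 ≡ 2; 2^2 ≡ 2² = 4 ≡ 4; 2^4 ≡ 4² = 16 ≡ 16; 2^8 ≡ 16² = 256 ≡ 1. Multiply: 2^14 = 2^8 × 2^4 × 2^2 ≡ 1 × 16 × 4 (mod 17): 1 × 16 = 16 ≡ 16; 16 × 4 = 64 ≡ 13. So 2^14 ≡ 13 (mod 17).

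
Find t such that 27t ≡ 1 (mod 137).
27^(-1) ≡ 66 (mod 137). Verification: 27 × 66 = 1782 ≡ 1 (mod 137)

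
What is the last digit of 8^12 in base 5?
Using Fermat: 8^{4} ≡ 1 (mod 5). 12 ≡ 0 (mod 4). So 8^{12} ≡ 8^{0} ≡ 1 (mod 5)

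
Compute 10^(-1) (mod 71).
10^(-1) ≡ 64 (mod 71). Verification: 10 × 64 = 640 ≡ 1 (mod 71)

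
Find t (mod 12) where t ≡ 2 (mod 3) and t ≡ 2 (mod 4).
M = 3 × 4 = 12. M₁ = 4, y₁ ≡ 1 (mod 3). M₂ = 3, y₂ ≡ 3 (mod 4). t = 2×4×1 + 2×3×3 ≡ 2 (mod 12)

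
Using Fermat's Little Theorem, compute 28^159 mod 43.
By Fermat: 28^{42} ≡ 1 (mod 43). 159 = 3×42 + 33. So 28^{159} ≡ 28^{33} ≡ 8 (mod 43)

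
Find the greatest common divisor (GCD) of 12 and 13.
1

Using the Euclidean algorithm:
12 = 0 × 13 + 12
13 = 1 × 12 + 1
12 = 12 × 1 + 0

GCD(12, 13) = 1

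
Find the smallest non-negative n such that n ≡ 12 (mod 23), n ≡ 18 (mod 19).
265

Using the Chinese Remainder Theorem:
M = product of moduli = 437
For equation 1: M_1 = 19, 19 ≡ 19 (mod 23), inverse of 19 mod 23 is 17 (check: 19 × 17 = 323 ≡ 1 (mod 23))
For equation 2: M_2 = 23, 23 ≡ 4 (mod 19), inverse of 23 mod 19 is 5 (check: 4 × 5 = 20 ≡ 1 (mod 19))
Combine: n ≡ Σ r_i×M_i×(M_i⁻¹ mod m_i) = 12×19×17 + 18×23×5 = 3876 + 2070 = 5946
5946 mod 437 = 265
n ≡ 265 (mod 437)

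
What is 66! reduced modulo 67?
By Wilson's theorem, (66)! ≡ -1 ≡ 66 (mod 67)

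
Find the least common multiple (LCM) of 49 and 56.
392

First find GCD(49, 56) using the Euclidean algorithm:
49 = 0 × 56 + 49
56 = 1 × 49 + 7
49 = 7 × 7 + 0
GCD(49, 56) = 7

LCM formula: LCM(a, b) = (a × b) / GCD(a, b)
LCM(49, 56) = (49 × 56) / 7
LCM(49, 56) = 2744 / 7
LCM(49, 56) = 392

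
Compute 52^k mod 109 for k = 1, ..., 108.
g^1, g^2, ..., g^{108} mod 109: {52, 88, 107, 5, 42, 4, 99, 25, 101, 20, 59, 16, 69, 100, 77, 80, 18, 64, 58, 73, 90, 102, 72, 38, 14, 74, 33, 81, 70, 43, 56, 78, 23, 106, 62, 63, 6, 94, 92, 97, 30, 34, 24, 49, 41, 61, 11, 27, 96, 87, 55, 26, 44, 108, 57, 21, 2, 104, 67, 105, 10, 84, 8, 89, 50, 93, 40, 9, 32, 29, 91, 45, 51, 36, 19, 7, 37, 71, 95, 35, 76, 28, 39, 66, 53, 31, 86, 3, 47, 46, 103, 15, 17, 12, 79, 75, 85, 60, 68, 48, 98, 82, 13, 22, 54, 83, 65, 1}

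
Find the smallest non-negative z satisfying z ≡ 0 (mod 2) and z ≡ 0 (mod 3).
M = 2 × 3 = 6. M₁ = 3, y₁ ≡ 1 (mod 2). M₂ = 2, y₂ ≡ 2 (mod 3). z = 0×3×1 + 0×2×2 ≡ 0 (mod 6)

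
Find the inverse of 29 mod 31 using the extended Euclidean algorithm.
Extended GCD: 29(15) + 31(-14) = 1. So 29^(-1) ≡ 15 ≡ 15 (mod 31). Verify: 29 × 15 = 435 ≡ 1 (mod 31)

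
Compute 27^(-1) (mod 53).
27^(-1) ≡ 2 (mod 53). Verification: 27 × 2 = 54 ≡ 1 (mod 53)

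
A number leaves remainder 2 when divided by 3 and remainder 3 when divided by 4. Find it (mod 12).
M = 3 × 4 = 12. M₁ = 4, y₁ ≡ 1 (mod 3). M₂ = 3, y₂ ≡ 3 (mod 4). z = 2×4×1 + 3×3×3 ≡ 11 (mod 12)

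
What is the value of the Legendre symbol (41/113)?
(41/113) = 41^{56} mod 113 = 1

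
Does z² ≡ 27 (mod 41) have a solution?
By Euler's criterion: 27^{20} ≡ 40 (mod 41). Since this equals -1 (≡ 40), 27 is not a QR.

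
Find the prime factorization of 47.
47

Divide by primes starting from smallest:
47 ÷ 47 = 1

47 = 47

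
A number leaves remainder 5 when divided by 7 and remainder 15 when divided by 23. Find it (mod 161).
M = 7 × 23 = 161. M₁ = 23, y₁ ≡ 4 (mod 7). M₂ = 7, y₂ ≡ 10 (mod 23). m = 5×23×4 + 15×7×10 ≡ 61 (mod 161)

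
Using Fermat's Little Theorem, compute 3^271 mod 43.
By Fermat: 3^{42} ≡ 1 (mod 43). 271 ≡ 19 (mod 42). So 3^{271} ≡ 3^{19} ≡ 19 (mod 43)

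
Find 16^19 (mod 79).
Using repeated squaring. 19 = 16 + 2 + 1 (binary 10011). Repeated squaring mod 79: 16^1 ≡ 16; 16^2 ≡ 16² = 256 ≡ 19; 16^4 ≡ 19² = 361 ≡ 45; 16^8 ≡ 45² = 2025 ≡ 50; 16^16 ≡ 50² = 2500 ≡ 51. Multiply: 16^19 = 16^16 × 16^2 × 16^1 ≡ 51 × 19 × 16 (mod 79): 51 × 19 = 969 ≡ 21; 21 × 16 = 336 ≡ 20. So 16^19 ≡ 20 (mod 79).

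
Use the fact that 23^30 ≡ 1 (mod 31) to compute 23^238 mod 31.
By Fermat: 23^{30} ≡ 1 (mod 31). 238 = 7×30 + 28. So 23^{238} ≡ 23^{28} ≡ 16 (mod 31)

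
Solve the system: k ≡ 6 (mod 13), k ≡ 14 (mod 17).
M = 13 × 17 = 221. M₁ = 17, y₁ ≡ 10 (mod 13). M₂ = 13, y₂ ≡ 4 (mod 17). k = 6×17×10 + 14×13×4 ≡ 201 (mod 221)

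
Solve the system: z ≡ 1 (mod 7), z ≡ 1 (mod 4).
M = 7 × 4 = 28. M₁ = 4, y₁ ≡ 2 (mod 7). M₂ = 7, y₂ ≡ 3 (mod 4). z = 1×4×2 + 1×7×3 ≡ 1 (mod 28)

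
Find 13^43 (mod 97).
Using repeated squaring. 43 = 32 + 8 + 2 + 1 (binary 101011). Repeated squaring mod 97: 13^1 ≡ 13; 13^2 ≡ 13² = 169 ≡ 72; 13^4 ≡ 72² = 5184 ≡ 43; 13^8 ≡ 43² = 1849 ≡ 6; 13^16 ≡ 6² = 36 ≡ 36; 13^32 ≡ 36² = 1296 ≡ 35. Multiply: 13^43 = 13^32 × 13^8 × 13^2 × 13^1 ≡ 35 × 6 × 72 × 13 (mod 97): 35 × 6 = 210 ≡ 16; 16 × 72 = 1152 ≡ 85; 85 × 13 = 1105 ≡ 38. So 13^43 ≡ 38 (mod 97).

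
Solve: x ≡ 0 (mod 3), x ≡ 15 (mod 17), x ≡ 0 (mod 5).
M = 3 × 17 × 5 = 255. M₁ = 85, y₁ ≡ 1 (mod 3). M₂ = 15, y₂ ≡ 8 (mod 17). M₃ = 51, y₃ ≡ 1 (mod 5). x = 0×85×1 + 15×15×8 + 0×51×1 ≡ 15 (mod 255)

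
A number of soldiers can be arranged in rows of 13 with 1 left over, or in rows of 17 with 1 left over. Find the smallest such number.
M = 13 × 17 = 221. M₁ = 17, y₁ ≡ 10 (mod 13). M₂ = 13, y₂ ≡ 4 (mod 17). k = 1×17×10 + 1×13×4 ≡ 1 (mod 221). The smallest positive such number is 1.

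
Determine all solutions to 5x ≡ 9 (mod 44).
37

Since gcd(5, 44) = 1 divides 9, a solution exists.
Multiply both sides by the inverse of 5 mod 44:
  5^(-1) mod 44 = 9
  x ≡ 9 × 9 ≡ 81 ≡ 37 (mod 44)
Verification: 5 × 37 = 185 = 4 × 44 + 9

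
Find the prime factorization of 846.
2 × 3^2 × 47

Divide by primes starting from smallest:
846 ÷ 2 = 423
423 ÷ 3 = 141
141 ÷ 3 = 47
47 ÷ 47 = 1

846 = 2 × 3^2 × 47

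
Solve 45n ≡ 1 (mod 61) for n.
45^(-1) ≡ 19 (mod 61). Verification: 45 × 19 = 855 ≡ 1 (mod 61)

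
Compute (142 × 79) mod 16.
2

(142 × 79) = 11218
11218 mod 16 = 2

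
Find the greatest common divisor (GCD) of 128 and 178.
2

Using the Euclidean algorithm:
128 = 0 × 178 + 128
178 = 1 × 128 + 50
128 = 2 × 50 + 28
50 = 1 × 28 + 22
28 = 1 × 22 + 6
22 = 3 × 6 + 4
6 = 1 × 4 + 2
4 = 2 × 2 + 0

GCD(128, 178) = 2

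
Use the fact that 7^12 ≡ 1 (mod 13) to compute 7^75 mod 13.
By Fermat: 7^{12} ≡ 1 (mod 13). 75 = 6×12 + 3. So 7^{75} ≡ 7^{3} ≡ 5 (mod 13)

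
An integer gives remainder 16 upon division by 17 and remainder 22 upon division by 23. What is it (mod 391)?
M = 17 × 23 = 391. M₁ = 23, y₁ ≡ 3 (mod 17). M₂ = 17, y₂ ≡ 19 (mod 23). k = 16×23×3 + 22×17×19 ≡ 390 (mod 391). The smallest positive such number is 390.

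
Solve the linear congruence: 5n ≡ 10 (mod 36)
2

Since gcd(5, 36) = 1 divides 10, a solution exists.
Multiply both sides by the inverse of 5 mod 36:
  5^(-1) mod 36 = 29
  x ≡ 29 × 10 ≡ 290 ≡ 2 (mod 36)
Verification: 5 × 2 = 10 = 0 × 36 + 10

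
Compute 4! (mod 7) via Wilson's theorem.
(6)! = (4)! × (5) × (6) ≡ -1 (mod 7). So (4)! ≡ -1 × [(6)(5)]^(-1) ≡ 3 (mod 7)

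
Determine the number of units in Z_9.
6

Prime factorization: 9 = 3^2
Using the formula φ(n) = n × Π(1 - 1/p) for each prime factor p:
φ(9) = 9 × (1 - 1/3)
φ(9) = 6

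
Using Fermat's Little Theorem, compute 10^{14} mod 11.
1

By Fermat's Little Theorem, a^(p-1) ≡ 1 (mod p) for prime p and gcd(a, p) = 1
Here p = 11, so 10^10 ≡ 1 (mod 11)
We can reduce the exponent: 14 mod 10 = 4
So 10^14 ≡ 10^4 (mod 11)
Computing: 10^4 mod 11 = 1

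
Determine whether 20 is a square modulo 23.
By Euler's criterion: 20^{11} ≡ 22 (mod 23). Since this equals -1 (≡ 22), 20 is not a QR.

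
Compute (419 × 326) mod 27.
1

(419 × 326) = 136594
136594 mod 27 = 1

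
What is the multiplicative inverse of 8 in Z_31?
4

Using Extended Euclidean Algorithm:
gcd(8, 31) = 1
Bezout coefficients: 8 × 4 + 31 × -1 = 1
So 8 × 4 ≡ 1 (mod 31)
The inverse is 4 mod 31 = 4
Verification: 8 × 4 = 32 = 1 × 31 + 1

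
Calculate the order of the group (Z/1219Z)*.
1144

Prime factorization: 1219 = 23 × 53
Using the formula φ(n) = n × Π(1 - 1/p) for each prime factor p:
φ(1219) = 1219 × (1 - 1/23) × (1 - 1/53)
φ(1219) = 1144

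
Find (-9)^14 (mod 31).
Using repeated squaring. (-9) ≡ 22 (mod 31). 14 = 8 + 4 + 2 (binary 1110). Repeated squaring mod 31: 22^1 ≡ 22; 22^2 ≡ 22² = 484 ≡ 19; 22^4 ≡ 19² = 361 ≡ 20; 22^8 ≡ 20² = 400 ≡ 28. Multiply: (-9)^14 ≡ 22^8 × 22^4 × 22^2 ≡ 28 × 20 × 19 (mod 31): 28 × 20 = 560 ≡ 2; 2 × 19 = 38 ≡ 7. So (-9)^14 ≡ 7 (mod 31).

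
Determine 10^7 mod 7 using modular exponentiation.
10 ≡ 3 (mod 7). 7 = 4 + 2 + 1 (binary 111). Repeated squaring mod 7: 3^1 ≡ 3; 3^2 ≡ 3² = 9 ≡ 2; 3^4 ≡ 2² = 4 ≡ 4. Multiply: 10^7 ≡ 3^4 × 3^2 × 3^1 ≡ 4 × 2 × 3 (mod 7): 4 × 2 = 8 ≡ 1; 1 × 3 = 3 ≡ 3. So 10^7 ≡ 3 (mod 7).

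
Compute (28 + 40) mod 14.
12

(28 + 40) = 68
68 mod 14 = 12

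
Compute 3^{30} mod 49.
15

Using successive squaring:
Binary expansion of 30: 11110
Powers of 3 mod 49 (each is the square of the previous):
  3^1 ≡ 3 (mod 49)
  3^2 ≡ 3² = 9 ≡ 9 (mod 49)
  3^4 ≡ 9² = 81 ≡ 32 (mod 49)
  3^8 ≡ 32² = 1024 ≡ 44 (mod 49)
  3^16 ≡ 44² = 1936 ≡ 25 (mod 49)
30 = 16 + 8 + 4 + 2, so 3^30 = 3^16 × 3^8 × 3^4 × 3^2 ≡ 25 × 44 × 32 × 9 (mod 49)
Multiplying step by step:
  25 × 44 = 1100 ≡ 22 (mod 49)
  22 × 32 = 704 ≡ 18 (mod 49)
  18 × 9 = 162 ≡ 15 (mod 49)
Result: 3^30 ≡ 15 (mod 49)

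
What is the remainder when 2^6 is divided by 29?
6 = 4 + 2 (binary 110). Repeated squaring mod 29: 2^1 ≡ 2; 2^2 ≡ 2² = 4 ≡ 4; 2^4 ≡ 4² = 16 ≡ 16. Multiply: 2^6 = 2^4 × 2^2 ≡ 16 × 4 (mod 29): 16 × 4 = 64 ≡ 6. So 2^6 ≡ 6 (mod 29).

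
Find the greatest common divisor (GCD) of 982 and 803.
1

Using the Euclidean algorithm:
982 = 1 × 803 + 179
803 = 4 × 179 + 87
179 = 2 × 87 + 5
87 = 17 × 5 + 2
5 = 2 × 2 + 1
2 = 2 × 1 + 0

GCD(982, 803) = 1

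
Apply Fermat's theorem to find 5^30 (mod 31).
By Fermat's Little Theorem, 5^{30} ≡ 1 (mod 31) since 31 is prime and gcd(5, 31) = 1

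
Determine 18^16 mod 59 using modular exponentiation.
Using repeated squaring. 16 = 16 (binary 10000). Repeated squaring mod 59: 18^1 ≡ 18; 18^2 ≡ 18² = 324 ≡ 29; 18^4 ≡ 29² = 841 ≡ 15; 18^8 ≡ 15² = 225 ≡ 48; 18^16 ≡ 48² = 2304 ≡ 3. So 18^16 ≡ 3 (mod 59).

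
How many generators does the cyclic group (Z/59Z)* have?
28

The number of primitive roots modulo p is φ(p-1) = φ(58)
φ(58) = 28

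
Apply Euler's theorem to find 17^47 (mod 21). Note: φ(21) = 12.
By Euler: 17^{12} ≡ 1 (mod 21) since gcd(17, 21) = 1. 47 = 3×12 + 11. So 17^{47} ≡ 17^{11} ≡ 5 (mod 21)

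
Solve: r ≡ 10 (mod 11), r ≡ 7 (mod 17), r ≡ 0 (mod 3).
M = 11 × 17 × 3 = 561. M₁ = 51, y₁ ≡ 8 (mod 11). M₂ = 33, y₂ ≡ 16 (mod 17). M₃ = 187, y₃ ≡ 1 (mod 3). r = 10×51×8 + 7×33×16 + 0×187×1 ≡ 483 (mod 561)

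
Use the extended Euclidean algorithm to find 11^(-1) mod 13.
Extended GCD: 11(6) + 13(-5) = 1. So 11^(-1) ≡ 6 ≡ 6 (mod 13). Verify: 11 × 6 = 66 ≡ 1 (mod 13)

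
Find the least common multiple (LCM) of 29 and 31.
899

First find GCD(29, 31) using the Euclidean algorithm:
29 = 0 × 31 + 29
31 = 1 × 29 + 2
29 = 14 × 2 + 1
2 = 2 × 1 + 0
GCD(29, 31) = 1

LCM formula: LCM(a, b) = (a × b) / GCD(a, b)
LCM(29, 31) = (29 × 31) / 1
LCM(29, 31) = 899 / 1
LCM(29, 31) = 899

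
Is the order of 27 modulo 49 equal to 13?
No, the actual order is 14, not 13.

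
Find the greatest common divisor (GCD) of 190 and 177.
1

Using the Euclidean algorithm:
190 = 1 × 177 + 13
177 = 13 × 13 + 8
13 = 1 × 8 + 5
8 = 1 × 5 + 3
5 = 1 × 3 + 2
3 = 1 × 2 + 1
2 = 2 × 1 + 0

GCD(190, 177) = 1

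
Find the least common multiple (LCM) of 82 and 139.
11398

First find GCD(82, 139) using the Euclidean algorithm:
82 = 0 × 139 + 82
139 = 1 × 82 + 57
82 = 1 × 57 + 25
57 = 2 × 25 + 7
25 = 3 × 7 + 4
7 = 1 × 4 + 3
4 = 1 × 3 + 1
3 = 3 × 1 + 0
GCD(82, 139) = 1

LCM formula: LCM(a, b) = (a × b) / GCD(a, b)
LCM(82, 139) = (82 × 139) / 1
LCM(82, 139) = 11398 / 1
LCM(82, 139) = 11398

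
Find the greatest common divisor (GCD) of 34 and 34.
34

Using the Euclidean algorithm:
34 = 1 × 34 + 0

GCD(34, 34) = 34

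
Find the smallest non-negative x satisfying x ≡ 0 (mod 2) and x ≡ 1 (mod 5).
M = 2 × 5 = 10. M₁ = 5, y₁ ≡ 1 (mod 2). M₂ = 2, y₂ ≡ 3 (mod 5). x = 0×5×1 + 1×2×3 ≡ 6 (mod 10)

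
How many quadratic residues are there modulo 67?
For prime 67, there are (p-1)/2 = (67-1)/2 = 33 quadratic residues (excluding 0).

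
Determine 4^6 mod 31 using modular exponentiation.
6 = 4 + 2 (binary 110). Repeated squaring mod 31: 4^1 ≡ 4; 4^2 ≡ 4² = 16 ≡ 16; 4^4 ≡ 16² = 256 ≡ 8. Multiply: 4^6 = 4^4 × 4^2 ≡ 8 × 16 (mod 31): 8 × 16 = 128 ≡ 4. So 4^6 ≡ 4 (mod 31).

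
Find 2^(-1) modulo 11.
6

Using Extended Euclidean Algorithm:
gcd(2, 11) = 1
Bezout coefficients: 2 × -5 + 11 × 1 = 1
So 2 × -5 ≡ 1 (mod 11)
The inverse is -5 mod 11 = 6
Verification: 2 × 6 = 12 = 1 × 11 + 1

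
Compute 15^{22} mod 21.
15

Using successive squaring:
Binary expansion of 22: 10110
Powers of 15 mod 21 (each is the square of the previous):
  15^1 ≡ 15 (mod 21)
  15^2 ≡ 15² = 225 ≡ 15 (mod 21)
  15^4 ≡ 15² = 225 ≡ 15 (mod 21)
  15^8 ≡ 15² = 225 ≡ 15 (mod 21)
  15^16 ≡ 15² = 225 ≡ 15 (mod 21)
22 = 16 + 4 + 2, so 15^22 = 15^16 × 15^4 × 15^2 ≡ 15 × 15 × 15 (mod 21)
Multiplying step by step:
  15 × 15 = 225 ≡ 15 (mod 21)
  15 × 15 = 225 ≡ 15 (mod 21)
Result: 15^22 ≡ 15 (mod 21)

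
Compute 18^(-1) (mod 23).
18^(-1) ≡ 9 (mod 23). Verification: 18 × 9 = 162 ≡ 1 (mod 23)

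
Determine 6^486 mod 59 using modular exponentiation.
Using Fermat: 6^{58} ≡ 1 (mod 59). 486 ≡ 22 (mod 58). So 6^{486} ≡ 6^{22} ≡ 28 (mod 59)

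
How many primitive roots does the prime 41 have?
Number of primitive roots mod 41 = φ(40) = 16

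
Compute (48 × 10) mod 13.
12

(48 × 10) = 480
480 mod 13 = 12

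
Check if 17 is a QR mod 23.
By Euler's criterion: 17^{11} ≡ 22 (mod 23). Since this equals -1 (≡ 22), 17 is not a QR.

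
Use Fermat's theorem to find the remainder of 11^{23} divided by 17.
3

By Fermat's Little Theorem, a^(p-1) ≡ 1 (mod p) for prime p and gcd(a, p) = 1
Here p = 17, so 11^16 ≡ 1 (mod 17)
We can reduce the exponent: 23 mod 16 = 7
So 11^23 ≡ 11^7 (mod 17)
Computing: 11^7 mod 17 = 3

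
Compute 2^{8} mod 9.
4

Using successive squaring:
Binary expansion of 8: 1000
Powers of 2 mod 9 (each is the square of the previous):
  2^1 ≡ 2 (mod 9)
  2^2 ≡ 2² = 4 ≡ 4 (mod 9)
  2^4 ≡ 4² = 16 ≡ 7 (mod 9)
  2^8 ≡ 7² = 49 ≡ 4 (mod 9)
8 is a power of 2, so 2^8 is the last square: ≡ 4 (mod 9)
Result: 2^8 ≡ 4 (mod 9)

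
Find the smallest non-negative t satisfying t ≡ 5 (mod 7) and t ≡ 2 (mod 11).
M = 7 × 11 = 77. M₁ = 11, y₁ ≡ 2 (mod 7). M₂ = 7, y₂ ≡ 8 (mod 11). t = 5×11×2 + 2×7×8 ≡ 68 (mod 77)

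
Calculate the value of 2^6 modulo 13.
6 = 4 + 2 (binary 110). Repeated squaring mod 13: 2^1 ≡ 2; 2^2 ≡ 2² = 4 ≡ 4; 2^4 ≡ 4² = 16 ≡ 3. Multiply: 2^6 = 2^4 × 2^2 ≡ 3 × 4 (mod 13): 3 × 4 = 12 ≡ 12. So 2^6 ≡ 12 (mod 13).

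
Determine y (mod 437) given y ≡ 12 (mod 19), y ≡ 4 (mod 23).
50

Using the Chinese Remainder Theorem:
M = product of moduli = 437
For equation 1: M_1 = 23, 23 ≡ 4 (mod 19), inverse of 23 mod 19 is 5 (check: 4 × 5 = 20 ≡ 1 (mod 19))
For equation 2: M_2 = 19, 19 ≡ 19 (mod 23), inverse of 19 mod 23 is 17 (check: 19 × 17 = 323 ≡ 1 (mod 23))
Combine: y ≡ Σ r_i×M_i×(M_i⁻¹ mod m_i) = 12×23×5 + 4×19×17 = 1380 + 1292 = 2672
2672 mod 437 = 50
y ≡ 50 (mod 437)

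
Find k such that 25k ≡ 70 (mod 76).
18

Since gcd(25, 76) = 1 divides 70, a solution exists.
Multiply both sides by the inverse of 25 mod 76:
  25^(-1) mod 76 = 73
  x ≡ 73 × 70 ≡ 5110 ≡ 18 (mod 76)
Verification: 25 × 18 = 450 = 5 × 76 + 70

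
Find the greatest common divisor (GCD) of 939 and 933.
3

Using the Euclidean algorithm:
939 = 1 × 933 + 6
933 = 155 × 6 + 3
6 = 2 × 3 + 0

GCD(939, 933) = 3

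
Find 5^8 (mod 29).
8 = 8 (binary 1000). Repeated squaring mod 29: 5^1 ≡ 5; 5^2 ≡ 5² = 25 ≡ 25; 5^4 ≡ 25² = 625 ≡ 16; 5^8 ≡ 16² = 256 ≡ 24. So 5^8 ≡ 24 (mod 29).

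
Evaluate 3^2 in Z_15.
2 = 2 (binary 10). Repeated squaring mod 15: 3^1 ≡ 3; 3^2 ≡ 3² = 9 ≡ 9. So 3^2 ≡ 9 (mod 15).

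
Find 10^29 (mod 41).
Using repeated squaring. 29 = 16 + 8 + 4 + 1 (binary 11101). Repeated squaring mod 41: 10^1 ≡ 10; 10^2 ≡ 10² = 100 ≡ 18; 10^4 ≡ 18² = 324 ≡ 37; 10^8 ≡ 37² = 1369 ≡ 16; 10^16 ≡ 16² = 256 ≡ 10. Multiply: 10^29 = 10^16 × 10^8 × 10^4 × 10^1 ≡ 10 × 16 × 37 × 10 (mod 41): 10 × 16 = 160 ≡ 37; 37 × 37 = 1369 ≡ 16; 16 × 10 = 160 ≡ 37. So 10^29 ≡ 37 (mod 41).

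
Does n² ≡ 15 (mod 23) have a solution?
By Euler's criterion: 15^{11} ≡ 22 (mod 23). Since this equals -1 (≡ 22), 15 is not a QR.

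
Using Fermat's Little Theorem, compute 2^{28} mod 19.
17

By Fermat's Little Theorem, a^(p-1) ≡ 1 (mod p) for prime p and gcd(a, p) = 1
Here p = 19, so 2^18 ≡ 1 (mod 19)
We can reduce the exponent: 28 mod 18 = 10
So 2^28 ≡ 2^10 (mod 19)
Computing: 2^10 mod 19 = 17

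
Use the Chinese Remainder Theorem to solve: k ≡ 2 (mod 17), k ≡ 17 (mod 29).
104

Using the Chinese Remainder Theorem:
M = product of moduli = 493
For equation 1: M_1 = 29, 29 ≡ 12 (mod 17), inverse of 29 mod 17 is 10 (check: 12 × 10 = 120 ≡ 1 (mod 17))
For equation 2: M_2 = 17, 17 ≡ 17 (mod 29), inverse of 17 mod 29 is 12 (check: 17 × 12 = 204 ≡ 1 (mod 29))
Combine: k ≡ Σ r_i×M_i×(M_i⁻¹ mod m_i) = 2×29×10 + 17×17×12 = 580 + 3468 = 4048
4048 mod 493 = 104
k ≡ 104 (mod 493)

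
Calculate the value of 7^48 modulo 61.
Using repeated squaring. 48 = 32 + 16 (binary 110000). Repeated squaring mod 61: 7^1 ≡ 7; 7^2 ≡ 7² = 49 ≡ 49; 7^4 ≡ 49² = 2401 ≡ 22; 7^8 ≡ 22² = 484 ≡ 57; 7^16 ≡ 57² = 3249 ≡ 16; 7^32 ≡ 16² = 256 ≡ 12. Multiply: 7^48 = 7^32 × 7^16 ≡ 12 × 16 (mod 61): 12 × 16 = 192 ≡ 9. So 7^48 ≡ 9 (mod 61).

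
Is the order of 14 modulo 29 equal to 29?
No, the actual order is 28, not 29.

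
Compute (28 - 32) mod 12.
8

(28 - 32) = -4
-4 mod 12 = 8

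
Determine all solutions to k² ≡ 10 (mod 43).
The square roots of 10 mod 43 are 15 and 28. Verify: 15² = 225 ≡ 10 (mod 43)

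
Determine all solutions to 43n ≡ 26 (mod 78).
26

Since gcd(43, 78) = 1 divides 26, a solution exists.
Multiply both sides by the inverse of 43 mod 78:
  43^(-1) mod 78 = 49
  x ≡ 49 × 26 ≡ 1274 ≡ 26 (mod 78)
Verification: 43 × 26 = 1118 = 14 × 78 + 26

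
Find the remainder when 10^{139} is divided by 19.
By Fermat: 10^{18} ≡ 1 (mod 19). 139 = 7×18 + 13. So 10^{139} ≡ 10^{13} ≡ 13 (mod 19)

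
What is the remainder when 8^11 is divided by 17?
Using repeated squaring. 11 = 8 + 2 + 1 (binary 1011). Repeated squaring mod 17: 8^1 ≡ 8; 8^2 ≡ 8² = 64 ≡ 13; 8^4 ≡ 13² = 169 ≡ 16; 8^8 ≡ 16² = 256 ≡ 1. Multiply: 8^11 = 8^8 × 8^2 × 8^1 ≡ 1 × 13 × 8 (mod 17): 1 × 13 = 13 ≡ 13; 13 × 8 = 104 ≡ 2. So 8^11 ≡ 2 (mod 17).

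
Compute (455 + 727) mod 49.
6

(455 + 727) = 1182
1182 mod 49 = 6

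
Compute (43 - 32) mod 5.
1

(43 - 32) = 11
11 mod 5 = 1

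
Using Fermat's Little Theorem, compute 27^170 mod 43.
By Fermat: 27^{42} ≡ 1 (mod 43). 170 = 4×42 + 2. So 27^{170} ≡ 27^{2} ≡ 41 (mod 43)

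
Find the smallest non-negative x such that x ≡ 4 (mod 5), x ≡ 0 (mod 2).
4

Using the Chinese Remainder Theorem:
M = product of moduli = 10
For equation 1: M_1 = 2, 2 ≡ 2 (mod 5), inverse of 2 mod 5 is 3 (check: 2 × 3 = 6 ≡ 1 (mod 5))
For equation 2: M_2 = 5, 5 ≡ 1 (mod 2), inverse of 5 mod 2 is 1 (check: 1 × 1 = 1 ≡ 1 (mod 2))
Combine: x ≡ Σ r_i×M_i×(M_i⁻¹ mod m_i) = 4×2×3 + 0×5×1 = 24 + 0 = 24
24 mod 10 = 4
x ≡ 4 (mod 10)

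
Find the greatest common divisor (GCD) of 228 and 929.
1

Using the Euclidean algorithm:
228 = 0 × 929 + 228
929 = 4 × 228 + 17
228 = 13 × 17 + 7
17 = 2 × 7 + 3
7 = 2 × 3 + 1
3 = 3 × 1 + 0

GCD(228, 929) = 1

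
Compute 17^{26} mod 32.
1

Using successive squaring:
Binary expansion of 26: 11010
Powers of 17 mod 32 (each is the square of the previous):
  17^1 ≡ 17 (mod 32)
  17^2 ≡ 17² = 289 ≡ 1 (mod 32)
  17^4 ≡ 1² = 1 ≡ 1 (mod 32)
  17^8 ≡ 1² = 1 ≡ 1 (mod 32)
  17^16 ≡ 1² = 1 ≡ 1 (mod 32)
26 = 16 + 8 + 2, so 17^26 = 17^16 × 17^8 × 17^2 ≡ 1 × 1 × 1 (mod 32)
Multiplying step by step:
  1 × 1 = 1 ≡ 1 (mod 32)
  1 × 1 = 1 ≡ 1 (mod 32)
Result: 17^26 ≡ 1 (mod 32)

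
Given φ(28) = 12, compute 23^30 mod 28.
By Euler: 23^{12} ≡ 1 (mod 28) since gcd(23, 28) = 1. 30 = 2×12 + 6. So 23^{30} ≡ 23^{6} ≡ 1 (mod 28)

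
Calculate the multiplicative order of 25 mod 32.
Powers of 25 mod 32: 25^1≡25, 25^2≡17, 25^3≡9, 25^4≡1. Order = 4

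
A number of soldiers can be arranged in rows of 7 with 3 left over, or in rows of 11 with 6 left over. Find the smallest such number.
M = 7 × 11 = 77. M₁ = 11, y₁ ≡ 2 (mod 7). M₂ = 7, y₂ ≡ 8 (mod 11). x = 3×11×2 + 6×7×8 ≡ 17 (mod 77). The smallest positive such number is 17.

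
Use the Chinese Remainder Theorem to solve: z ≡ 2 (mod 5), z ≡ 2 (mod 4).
M = 5 × 4 = 20. M₁ = 4, y₁ ≡ 4 (mod 5). M₂ = 5, y₂ ≡ 1 (mod 4). z = 2×4×4 + 2×5×1 ≡ 2 (mod 20)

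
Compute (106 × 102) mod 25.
12

(106 × 102) = 10812
10812 mod 25 = 12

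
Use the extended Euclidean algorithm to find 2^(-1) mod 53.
Extended GCD: 2(-26) + 53(1) = 1. So 2^(-1) ≡ 27 ≡ 27 (mod 53). Verify: 2 × 27 = 54 ≡ 1 (mod 53)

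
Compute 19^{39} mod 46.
21

Using successive squaring:
Binary expansion of 39: 100111
Powers of 19 mod 46 (each is the square of the previous):
  19^1 ≡ 19 (mod 46)
  19^2 ≡ 19² = 361 ≡ 39 (mod 46)
  19^4 ≡ 39² = 1521 ≡ 3 (mod 46)
  19^8 ≡ 3² = 9 ≡ 9 (mod 46)
  19^16 ≡ 9² = 81 ≡ 35 (mod 46)
  19^32 ≡ 35² = 1225 ≡ 29 (mod 46)
39 = 32 + 4 + 2 + 1, so 19^39 = 19^32 × 19^4 × 19^2 × 19^1 ≡ 29 × 3 × 39 × 19 (mod 46)
Multiplying step by step:
  29 × 3 = 87 ≡ 41 (mod 46)
  41 × 39 = 1599 ≡ 35 (mod 46)
  35 × 19 = 665 ≡ 21 (mod 46)
Result: 19^39 ≡ 21 (mod 46)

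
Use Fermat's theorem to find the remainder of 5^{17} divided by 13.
5

By Fermat's Little Theorem, a^(p-1) ≡ 1 (mod p) for prime p and gcd(a, p) = 1
Here p = 13, so 5^12 ≡ 1 (mod 13)
We can reduce the exponent: 17 mod 12 = 5
So 5^17 ≡ 5^5 (mod 13)
Computing: 5^5 mod 13 = 5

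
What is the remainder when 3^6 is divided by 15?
6 = 4 + 2 (binary 110). Repeated squaring mod 15: 3^1 ≡ 3; 3^2 ≡ 3² = 9 ≡ 9; 3^4 ≡ 9² = 81 ≡ 6. Multiply: 3^6 = 3^4 × 3^2 ≡ 6 × 9 (mod 15): 6 × 9 = 54 ≡ 9. So 3^6 ≡ 9 (mod 15).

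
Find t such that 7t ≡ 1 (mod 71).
7^(-1) ≡ 61 (mod 71). Verification: 7 × 61 = 427 ≡ 1 (mod 71)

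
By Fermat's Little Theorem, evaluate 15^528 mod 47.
By Fermat: 15^{46} ≡ 1 (mod 47). 528 ≡ 22 (mod 46). So 15^{528} ≡ 15^{22} ≡ 25 (mod 47)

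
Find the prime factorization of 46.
2 × 23

Divide by primes starting from smallest:
46 ÷ 2 = 23
23 ÷ 23 = 1

46 = 2 × 23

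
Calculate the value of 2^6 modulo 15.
6 = 4 + 2 (binary 110). Repeated squaring mod 15: 2^1 ≡ 2; 2^2 ≡ 2² = 4 ≡ 4; 2^4 ≡ 4² = 16 ≡ 1. Multiply: 2^6 = 2^4 × 2^2 ≡ 1 × 4 (mod 15): 1 × 4 = 4 ≡ 4. So 2^6 ≡ 4 (mod 15).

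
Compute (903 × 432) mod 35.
21

(903 × 432) = 390096
390096 mod 35 = 21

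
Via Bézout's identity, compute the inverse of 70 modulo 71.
Extended GCD: 70(-1) + 71(1) = 1. So 70^(-1) ≡ 70 ≡ 70 (mod 71). Verify: 70 × 70 = 4900 ≡ 1 (mod 71)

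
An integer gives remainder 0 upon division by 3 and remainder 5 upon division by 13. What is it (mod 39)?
M = 3 × 13 = 39. M₁ = 13, y₁ ≡ 1 (mod 3). M₂ = 3, y₂ ≡ 9 (mod 13). y = 0×13×1 + 5×3×9 ≡ 18 (mod 39). The smallest positive such number is 18.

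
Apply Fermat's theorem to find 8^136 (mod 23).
By Fermat: 8^{22} ≡ 1 (mod 23). 136 = 6×22 + 4. So 8^{136} ≡ 8^{4} ≡ 2 (mod 23)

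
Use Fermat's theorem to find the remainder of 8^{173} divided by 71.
10

By Fermat's Little Theorem, a^(p-1) ≡ 1 (mod p) for prime p and gcd(a, p) = 1
Here p = 71, so 8^70 ≡ 1 (mod 71)
We can reduce the exponent: 173 mod 70 = 33
So 8^173 ≡ 8^33 (mod 71)
Computing: 8^33 mod 71 = 10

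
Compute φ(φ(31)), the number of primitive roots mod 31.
Number of primitive roots mod 31 = φ(30) = 8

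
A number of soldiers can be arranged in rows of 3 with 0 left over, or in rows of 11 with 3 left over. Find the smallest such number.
M = 3 × 11 = 33. M₁ = 11, y₁ ≡ 2 (mod 3). M₂ = 3, y₂ ≡ 4 (mod 11). n = 0×11×2 + 3×3×4 ≡ 3 (mod 33). The smallest positive such number is 3.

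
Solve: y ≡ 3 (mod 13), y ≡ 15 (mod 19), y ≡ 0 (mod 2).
M = 13 × 19 × 2 = 494. M₁ = 38, y₁ ≡ 12 (mod 13). M₂ = 26, y₂ ≡ 11 (mod 19). M₃ = 247, y₃ ≡ 1 (mod 2). y = 3×38×12 + 15×26×11 + 0×247×1 ≡ 224 (mod 494)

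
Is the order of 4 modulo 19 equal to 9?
Yes, ord_19(4) = 9.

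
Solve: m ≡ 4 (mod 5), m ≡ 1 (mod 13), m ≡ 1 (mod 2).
M = 5 × 13 × 2 = 130. M₁ = 26, y₁ ≡ 1 (mod 5). M₂ = 10, y₂ ≡ 4 (mod 13). M₃ = 65, y₃ ≡ 1 (mod 2). m = 4×26×1 + 1×10×4 + 1×65×1 ≡ 79 (mod 130)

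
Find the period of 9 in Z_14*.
Powers of 9 mod 14: 9^1≡9, 9^2≡11, 9^3≡1. Order = 3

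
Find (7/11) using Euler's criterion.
(7/11) = 7^{5} mod 11 = -1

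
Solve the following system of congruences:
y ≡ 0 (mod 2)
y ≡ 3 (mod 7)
10

Using the Chinese Remainder Theorem:
M = product of moduli = 14
For equation 1: M_1 = 7, 7 ≡ 1 (mod 2), inverse of 7 mod 2 is 1 (check: 1 × 1 = 1 ≡ 1 (mod 2))
For equation 2: M_2 = 2, 2 ≡ 2 (mod 7), inverse of 2 mod 7 is 4 (check: 2 × 4 = 8 ≡ 1 (mod 7))
Combine: y ≡ Σ r_i×M_i×(M_i⁻¹ mod m_i) = 0×7×1 + 3×2×4 = 0 + 24 = 24
24 mod 14 = 10
y ≡ 10 (mod 14)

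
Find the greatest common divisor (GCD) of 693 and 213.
3

Using the Euclidean algorithm:
693 = 3 × 213 + 54
213 = 3 × 54 + 51
54 = 1 × 51 + 3
51 = 17 × 3 + 0

GCD(693, 213) = 3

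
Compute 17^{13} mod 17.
0

Using successive squaring:
Binary expansion of 13: 1101
Powers of 17 mod 17 (each is the square of the previous):
  17^1 ≡ 0 (mod 17)
  17^2 ≡ 0² = 0 ≡ 0 (mod 17)
  17^4 ≡ 0² = 0 ≡ 0 (mod 17)
  17^8 ≡ 0² = 0 ≡ 0 (mod 17)
13 = 8 + 4 + 1, so 17^13 = 17^8 × 17^4 × 17^1 ≡ 0 × 0 × 0 (mod 17)
Multiplying step by step:
  0 × 0 = 0 ≡ 0 (mod 17)
  0 × 0 = 0 ≡ 0 (mod 17)
Result: 17^13 ≡ 0 (mod 17)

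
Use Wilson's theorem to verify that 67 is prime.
(66)! mod 67 = 66. Since this equals -1 (mod 67), Wilson confirms 67 is prime.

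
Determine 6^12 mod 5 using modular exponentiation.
Using Fermat: 6^{4} ≡ 1 (mod 5). 12 ≡ 0 (mod 4). So 6^{12} ≡ 6^{0} ≡ 1 (mod 5)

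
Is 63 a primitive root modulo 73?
No

To verify, check if 63^(72/q) ≢ 1 (mod 73) for each prime divisor q of 72
Divisors of 72 = 72: [1, 2, 3, 4, 6, 8, 9, 12, 18, 24, 36, 72]
  63^(72/2) = 63^36 ≡ 72 (mod 73)
  63^(72/3) = 63^24 ≡ 1 (mod 73)
Conclusion: 63 is not a primitive root modulo 73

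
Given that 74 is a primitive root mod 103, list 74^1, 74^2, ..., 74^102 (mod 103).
g^1, g^2, ..., g^{102} mod 103: {74, 17, 22, 83, 65, 72, 75, 91, 39, 2, 45, 34, 44, 63, 27, 41, 47, 79, 78, 4, 90, 68, 88, 23, 54, 82, 94, 55, 53, 8, 77, 33, 73, 46, 5, 61, 85, 7, 3, 16, 51, 66, 43, 92, 10, 19, 67, 14, 6, 32, 102, 29, 86, 81, 20, 38, 31, 28, 12, 64, 101, 58, 69, 59, 40, 76, 62, 56, 24, 25, 99, 13, 35, 15, 80, 49, 21, 9, 48, 50, 95, 26, 70, 30, 57, 98, 42, 18, 96, 100, 87, 52, 37, 60, 11, 93, 84, 36, 89, 97, 71, 1}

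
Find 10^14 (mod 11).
Using Fermat: 10^{10} ≡ 1 (mod 11). 14 ≡ 4 (mod 10). So 10^{14} ≡ 10^{4} ≡ 1 (mod 11)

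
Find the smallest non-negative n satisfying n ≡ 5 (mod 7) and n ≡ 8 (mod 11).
M = 7 × 11 = 77. M₁ = 11, y₁ ≡ 2 (mod 7). M₂ = 7, y₂ ≡ 8 (mod 11). n = 5×11×2 + 8×7×8 ≡ 19 (mod 77)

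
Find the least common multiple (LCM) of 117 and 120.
4680

First find GCD(117, 120) using the Euclidean algorithm:
117 = 0 × 120 + 117
120 = 1 × 117 + 3
117 = 39 × 3 + 0
GCD(117, 120) = 3

LCM formula: LCM(a, b) = (a × b) / GCD(a, b)
LCM(117, 120) = (117 × 120) / 3
LCM(117, 120) = 14040 / 3
LCM(117, 120) = 4680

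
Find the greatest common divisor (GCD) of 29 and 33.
1

Using the Euclidean algorithm:
29 = 0 × 33 + 29
33 = 1 × 29 + 4
29 = 7 × 4 + 1
4 = 4 × 1 + 0

GCD(29, 33) = 1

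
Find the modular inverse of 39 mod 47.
39^(-1) ≡ 41 (mod 47). Verification: 39 × 41 = 1599 ≡ 1 (mod 47)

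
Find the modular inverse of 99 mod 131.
99^(-1) ≡ 45 (mod 131). Verification: 99 × 45 = 4455 ≡ 1 (mod 131)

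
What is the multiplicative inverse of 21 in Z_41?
21^(-1) ≡ 2 (mod 41). Verification: 21 × 2 = 42 ≡ 1 (mod 41)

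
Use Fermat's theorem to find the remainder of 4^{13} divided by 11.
9

By Fermat's Little Theorem, a^(p-1) ≡ 1 (mod p) for prime p and gcd(a, p) = 1
Here p = 11, so 4^10 ≡ 1 (mod 11)
We can reduce the exponent: 13 mod 10 = 3
So 4^13 ≡ 4^3 (mod 11)
Computing: 4^3 mod 11 = 9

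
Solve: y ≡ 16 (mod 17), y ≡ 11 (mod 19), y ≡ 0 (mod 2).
M = 17 × 19 × 2 = 646. M₁ = 38, y₁ ≡ 13 (mod 17). M₂ = 34, y₂ ≡ 14 (mod 19). M₃ = 323, y₃ ≡ 1 (mod 2). y = 16×38×13 + 11×34×14 + 0×323×1 ≡ 220 (mod 646)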